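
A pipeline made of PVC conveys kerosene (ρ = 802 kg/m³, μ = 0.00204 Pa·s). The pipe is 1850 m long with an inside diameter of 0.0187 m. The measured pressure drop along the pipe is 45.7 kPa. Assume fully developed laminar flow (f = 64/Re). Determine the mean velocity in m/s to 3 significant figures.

V ≈ 0.132 m/s

For laminar flow, f = 64/Re with Re = ρVD/μ, so Darcy-Weisbach reduces to ΔP = 32μLV/D². Solving for V: V = ΔP·D²/(32μL) = 4.57e+04·(0.0187)²/(32·0.00204·1850) = 0.1323 m/s.
Check: Re = ρVD/μ = 802·0.1323·0.0187/0.00204 = 972.8 < 2300, so the laminar assumption holds.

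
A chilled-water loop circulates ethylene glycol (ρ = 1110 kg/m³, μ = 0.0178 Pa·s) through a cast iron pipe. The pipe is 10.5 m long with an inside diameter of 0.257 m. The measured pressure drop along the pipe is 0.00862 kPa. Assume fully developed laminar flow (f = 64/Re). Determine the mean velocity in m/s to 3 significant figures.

V ≈ 0.0952 m/s

For laminar flow, f = 64/Re with Re = ρVD/μ, so Darcy-Weisbach reduces to ΔP = 32μLV/D². Solving for V: V = ΔP·D²/(32μL) = 8.62·(0.257)²/(32·0.0178·10.5) = 0.0952 m/s.
Check: Re = ρVD/μ = 1110·0.0952·0.257/0.0178 = 1526 < 2300, so the laminar assumption holds.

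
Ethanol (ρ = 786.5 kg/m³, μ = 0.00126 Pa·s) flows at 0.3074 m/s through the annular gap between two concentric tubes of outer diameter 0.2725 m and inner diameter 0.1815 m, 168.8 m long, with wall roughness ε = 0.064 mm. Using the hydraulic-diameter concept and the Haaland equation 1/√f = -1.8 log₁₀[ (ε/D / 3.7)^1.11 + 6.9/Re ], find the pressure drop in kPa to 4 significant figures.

ΔP ≈ 1.920 kPa

Hydraulic diameter D_h = 4A/P = D_o - D_i = 0.2725 - 0.1815 = 0.091 m.
Re = ρVD_h/μ = 786.5·0.3074·0.091/0.00126 = 1.746e+04.
ε/D_h = 6.4e-05/0.091 = 0.000703; Haaland gives 1/√f = -1.8 log₁₀[7.41e-05+0.000395] = 5.992, so f = 0.02786.
ΔP = f(L/D_h)(ρV²/2) = 0.02786·168.8/0.091·37.16 = 1920 Pa.
ΔP = 1.920 kPa.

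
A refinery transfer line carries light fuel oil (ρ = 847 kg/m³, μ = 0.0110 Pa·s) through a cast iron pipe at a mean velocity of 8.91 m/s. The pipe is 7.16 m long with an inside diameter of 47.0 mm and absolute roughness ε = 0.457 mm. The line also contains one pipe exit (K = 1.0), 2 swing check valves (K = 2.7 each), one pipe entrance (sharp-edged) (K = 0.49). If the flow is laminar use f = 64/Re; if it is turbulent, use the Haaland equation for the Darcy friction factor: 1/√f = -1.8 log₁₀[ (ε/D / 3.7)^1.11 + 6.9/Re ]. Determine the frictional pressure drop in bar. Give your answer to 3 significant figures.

Reynolds number Re = ρVD/μ = 847 · 8.91 · 0.047 / 0.011 = 3.225e+04.
Re > 4000 → turbulent. Relative roughness ε/D = 0.000457/0.047 = 0.00972. Haaland: 1/√f = -1.8 log₁₀[(0.00972/3.7)^1.11 + 6.9/3.225e+04] = -1.8 log₁₀[0.00137 + 0.000214] = 5.042, so f = 0.03934.
Total minor-loss coefficient ΣK = 1·1 + 2·2.7 + 1·0.49 = 6.89.
ΔP = [f·L/D + ΣK]·(ρV²/2) = [0.03934·7.16/0.047 + 6.89]·(847·8.91²/2) = [5.993 + 6.89]·3.362e+04 = 4.331e+05 Pa.
ΔP = 4.331e+05 Pa = 4.33 bar.

ΔP ≈ 4.33 bar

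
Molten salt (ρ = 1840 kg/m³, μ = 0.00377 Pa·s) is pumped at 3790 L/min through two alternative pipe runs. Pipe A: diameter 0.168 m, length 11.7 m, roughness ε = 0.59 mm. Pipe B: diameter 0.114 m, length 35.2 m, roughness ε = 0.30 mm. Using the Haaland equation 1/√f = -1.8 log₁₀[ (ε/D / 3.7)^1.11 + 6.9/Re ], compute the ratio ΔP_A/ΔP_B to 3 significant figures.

ΔP_A/ΔP_B ≈ 0.0520

Pipe A: V = Q/A = 0.06317/0.02217 = 2.85 m/s; Re = 2.336e+05; ε/D = 0.00351; Haaland → f = 0.02788; ΔP_A = f(L/D)(ρV²/2) = 1.451e+04 Pa.
Pipe B: V = Q/A = 0.06317/0.01021 = 6.189 m/s; Re = 3.443e+05; ε/D = 0.00263; Haaland → f = 0.02566; ΔP_B = f(L/D)(ρV²/2) = 2.792e+05 Pa.
ΔP_A/ΔP_B = 1.451e+04/2.792e+05 = 0.0520.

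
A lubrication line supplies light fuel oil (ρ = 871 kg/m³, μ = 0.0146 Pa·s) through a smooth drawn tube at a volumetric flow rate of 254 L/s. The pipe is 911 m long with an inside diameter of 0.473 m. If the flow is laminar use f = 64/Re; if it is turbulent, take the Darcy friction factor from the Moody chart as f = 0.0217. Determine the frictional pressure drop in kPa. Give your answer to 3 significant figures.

Q = 254 L/s = 254/1000 = 0.254 m³/s.
Cross-sectional area A = πD²/4 = π(0.473)²/4 = 0.1757 m²; mean velocity V = Q/A = 0.254/0.1757 = 1.446 m/s.
Reynolds number Re = ρVD/μ = 871 · 1.446 · 0.473 / 0.0146 = 4.079e+04.
Re > 4000 → turbulent; use the Moody-chart value f = 0.0217.
Darcy-Weisbach: ΔP = f(L/D)(ρV²/2) = 0.0217·(911/0.473)·(871·1.446²/2) = 0.0217·1926·910 = 3.803e+04 Pa.
ΔP = 3.803e+04 Pa = 38.0 kPa.

ΔP ≈ 38.0 kPa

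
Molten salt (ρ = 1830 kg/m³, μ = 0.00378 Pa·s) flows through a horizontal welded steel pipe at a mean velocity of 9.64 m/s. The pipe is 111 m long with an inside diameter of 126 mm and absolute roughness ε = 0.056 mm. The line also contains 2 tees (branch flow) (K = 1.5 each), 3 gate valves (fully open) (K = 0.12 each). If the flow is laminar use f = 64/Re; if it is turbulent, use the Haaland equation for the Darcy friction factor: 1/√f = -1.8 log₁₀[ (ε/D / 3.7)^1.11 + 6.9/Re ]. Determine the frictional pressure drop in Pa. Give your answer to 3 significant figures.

ΔP ≈ 1.57×10^6 Pa

Reynolds number Re = ρVD/μ = 1830 · 9.64 · 0.126 / 0.00378 = 5.88e+05.
Re > 4000 → turbulent. Relative roughness ε/D = 5.6e-05/0.126 = 0.000444. Haaland: 1/√f = -1.8 log₁₀[(0.000444/3.7)^1.11 + 6.9/5.88e+05] = -1.8 log₁₀[4.45e-05 + 1.17e-05] = 7.65, so f = 0.01709.
Total minor-loss coefficient ΣK = 2·1.5 + 3·0.12 = 3.36.
ΔP = [f·L/D + ΣK]·(ρV²/2) = [0.01709·111/0.126 + 3.36]·(1830·9.64²/2) = [15.05 + 3.36]·8.503e+04 = 1.566e+06 Pa.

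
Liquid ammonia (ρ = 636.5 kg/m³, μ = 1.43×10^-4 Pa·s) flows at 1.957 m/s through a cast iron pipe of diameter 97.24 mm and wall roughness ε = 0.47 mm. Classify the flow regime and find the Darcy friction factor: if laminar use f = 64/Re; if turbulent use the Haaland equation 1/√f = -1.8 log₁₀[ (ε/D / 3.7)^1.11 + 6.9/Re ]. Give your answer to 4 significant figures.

Re = ρVD/μ = 636.5·1.957·0.09724/0.000143 = 8.47e+05.
Re > 4000 → turbulent. ε/D = 0.00047/0.09724 = 0.00483; Haaland: 1/√f = -1.8 log₁₀[0.000629 + 8.15e-06] = 5.752, so f = 0.03022.

f ≈ 0.03022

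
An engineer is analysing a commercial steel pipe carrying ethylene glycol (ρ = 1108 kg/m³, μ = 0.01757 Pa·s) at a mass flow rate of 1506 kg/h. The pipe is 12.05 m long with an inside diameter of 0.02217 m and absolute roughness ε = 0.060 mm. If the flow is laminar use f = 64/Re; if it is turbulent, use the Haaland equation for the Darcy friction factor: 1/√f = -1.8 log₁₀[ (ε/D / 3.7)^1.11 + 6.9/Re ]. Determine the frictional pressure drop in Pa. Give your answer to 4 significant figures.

ṁ = 1506 kg/h = 1506/3600 = 0.4183 kg/s.
A = πD²/4 = π(0.02217)²/4 = 0.000386 m²; mean velocity V = ṁ/(ρA) = 0.4183/(1108 · 0.000386) = 0.9781 m/s.
Reynolds number Re = ρVD/μ = 1108 · 0.9781 · 0.02217 / 0.0176 = 1367.
Re < 2300 → laminar flow, so f = 64/Re = 64/1367 = 0.0468 (the turbulent correlation is not needed).
Darcy-Weisbach: ΔP = f(L/D)(ρV²/2) = 0.0468·(12.05/0.02217)·(1108·0.9781²/2) = 0.0468·543.5·529.9 = 1.348e+04 Pa.

ΔP ≈ 13480 Pa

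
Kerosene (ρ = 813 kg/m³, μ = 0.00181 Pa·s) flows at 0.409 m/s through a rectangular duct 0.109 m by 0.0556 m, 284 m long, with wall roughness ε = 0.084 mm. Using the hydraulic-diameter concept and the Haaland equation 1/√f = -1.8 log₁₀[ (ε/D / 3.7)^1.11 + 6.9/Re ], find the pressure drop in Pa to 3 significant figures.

ΔP ≈ 7920 Pa

Hydraulic diameter D_h = 4A/P = 4·(0.109·0.0556)/(2·(0.109+0.0556)) = 0.02424/0.3292 = 0.07364 m.
Re = ρVD_h/μ = 813·0.409·0.07364/0.00181 = 1.353e+04.
ε/D_h = 8.4e-05/0.07364 = 0.00114; Haaland gives 1/√f = -1.8 log₁₀[0.000127+0.00051] = 5.753, so f = 0.03022.
ΔP = f(L/D_h)(ρV²/2) = 0.03022·284/0.07364·68 = 7924 Pa.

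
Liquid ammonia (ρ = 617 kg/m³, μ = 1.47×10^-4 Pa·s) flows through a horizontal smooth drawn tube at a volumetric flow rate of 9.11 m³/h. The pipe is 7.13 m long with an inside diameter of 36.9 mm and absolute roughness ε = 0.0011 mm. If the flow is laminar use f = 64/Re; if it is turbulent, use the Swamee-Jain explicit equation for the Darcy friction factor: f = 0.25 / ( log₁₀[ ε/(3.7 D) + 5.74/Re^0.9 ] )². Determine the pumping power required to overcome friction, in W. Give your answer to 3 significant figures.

P ≈ 12.0 W

Q = 9.11 m³/h = 9.11/3600 = 0.002531 m³/s.
Cross-sectional area A = πD²/4 = π(0.0369)²/4 = 0.001069 m²; mean velocity V = Q/A = 0.002531/0.001069 = 2.366 m/s.
Reynolds number Re = ρVD/μ = 617 · 2.366 · 0.0369 / 0.000147 = 3.665e+05.
Re > 4000 → turbulent. Relative roughness ε/D = 1.1e-06/0.0369 = 2.98e-05. Swamee-Jain: f = 0.25/(log₁₀[2.98e-05/3.7 + 5.74/3.665e+05^0.9])² = 0.25/(log₁₀[8.06e-06 + 5.64e-05])² = 0.25/(-4.191)² = 0.01423.
Darcy-Weisbach: ΔP = f(L/D)(ρV²/2) = 0.01423·(7.13/0.0369)·(617·2.366²/2) = 0.01423·193.2·1727 = 4751 Pa.
Pumping power P = QΔP = 0.002531·4751 = 12.02 W = 12.0 W.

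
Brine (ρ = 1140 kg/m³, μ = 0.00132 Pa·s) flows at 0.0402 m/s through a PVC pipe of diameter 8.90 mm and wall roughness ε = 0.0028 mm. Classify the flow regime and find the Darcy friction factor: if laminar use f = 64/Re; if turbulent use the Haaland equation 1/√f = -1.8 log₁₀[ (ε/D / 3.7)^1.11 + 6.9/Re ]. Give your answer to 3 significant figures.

Re = ρVD/μ = 1140·0.0402·0.0089/0.00132 = 309.
Re < 2300 → laminar, so f = 64/Re = 0.2071 (roughness is irrelevant in laminar flow).

f ≈ 0.207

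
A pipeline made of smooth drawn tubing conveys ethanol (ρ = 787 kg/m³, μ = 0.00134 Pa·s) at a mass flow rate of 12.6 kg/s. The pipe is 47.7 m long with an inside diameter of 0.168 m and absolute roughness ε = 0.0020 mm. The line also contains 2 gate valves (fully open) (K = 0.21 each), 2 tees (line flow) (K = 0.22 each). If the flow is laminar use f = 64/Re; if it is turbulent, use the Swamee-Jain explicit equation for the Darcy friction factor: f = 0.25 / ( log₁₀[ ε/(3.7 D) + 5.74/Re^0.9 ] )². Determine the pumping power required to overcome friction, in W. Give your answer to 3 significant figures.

A = πD²/4 = π(0.168)²/4 = 0.02217 m²; mean velocity V = ṁ/(ρA) = 12.6/(787 · 0.02217) = 0.7222 m/s.
Reynolds number Re = ρVD/μ = 787 · 0.7222 · 0.168 / 0.00134 = 7.126e+04.
Re > 4000 → turbulent. Relative roughness ε/D = 2e-06/0.168 = 1.19e-05. Swamee-Jain: f = 0.25/(log₁₀[1.19e-05/3.7 + 5.74/7.126e+04^0.9])² = 0.25/(log₁₀[3.22e-06 + 0.000246])² = 0.25/(-3.603)² = 0.01926.
Total minor-loss coefficient ΣK = 2·0.21 + 2·0.22 = 0.86.
ΔP = [f·L/D + ΣK]·(ρV²/2) = [0.01926·47.7/0.168 + 0.86]·(787·0.7222²/2) = [5.468 + 0.86]·205.3 = 1299 Pa.
Q = ṁ/ρ = 12.6/787 = 0.01601 m³/s.
Pumping power P = QΔP = 0.01601·1299 = 20.80 W = 20.8 W.

P ≈ 20.8 W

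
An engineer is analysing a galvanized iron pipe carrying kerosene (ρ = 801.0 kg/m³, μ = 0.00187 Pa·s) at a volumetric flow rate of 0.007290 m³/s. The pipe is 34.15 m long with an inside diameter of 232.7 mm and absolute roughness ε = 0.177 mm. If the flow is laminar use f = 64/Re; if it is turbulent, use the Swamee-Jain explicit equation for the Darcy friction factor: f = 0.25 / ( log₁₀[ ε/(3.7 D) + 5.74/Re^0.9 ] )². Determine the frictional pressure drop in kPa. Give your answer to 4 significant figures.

Cross-sectional area A = πD²/4 = π(0.2327)²/4 = 0.04253 m²; mean velocity V = Q/A = 0.00729/0.04253 = 0.1714 m/s.
Reynolds number Re = ρVD/μ = 801 · 0.1714 · 0.2327 / 0.00187 = 1.709e+04.
Re > 4000 → turbulent. Relative roughness ε/D = 0.000177/0.2327 = 0.000761. Swamee-Jain: f = 0.25/(log₁₀[0.000761/3.7 + 5.74/1.709e+04^0.9])² = 0.25/(log₁₀[0.000206 + 0.00089])² = 0.25/(-2.96)² = 0.02853.
Darcy-Weisbach: ΔP = f(L/D)(ρV²/2) = 0.02853·(34.15/0.2327)·(801·0.1714²/2) = 0.02853·146.8·11.77 = 49.27 Pa.
ΔP = 49.27 Pa = 0.04927 kPa.

ΔP ≈ 0.04927 kPa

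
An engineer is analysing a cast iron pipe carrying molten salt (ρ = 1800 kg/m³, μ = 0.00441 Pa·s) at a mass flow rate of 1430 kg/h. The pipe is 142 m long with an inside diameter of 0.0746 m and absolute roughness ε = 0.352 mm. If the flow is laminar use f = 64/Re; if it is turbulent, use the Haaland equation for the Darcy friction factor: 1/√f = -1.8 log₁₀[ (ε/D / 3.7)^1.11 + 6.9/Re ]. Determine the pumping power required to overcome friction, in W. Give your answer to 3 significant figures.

ṁ = 1430 kg/h = 1430/3600 = 0.3972 kg/s.
A = πD²/4 = π(0.0746)²/4 = 0.004371 m²; mean velocity V = ṁ/(ρA) = 0.3972/(1800 · 0.004371) = 0.05049 m/s.
Reynolds number Re = ρVD/μ = 1800 · 0.05049 · 0.0746 / 0.00441 = 1537.
Re < 2300 → laminar flow, so f = 64/Re = 64/1537 = 0.04163 (the turbulent correlation is not needed).
Darcy-Weisbach: ΔP = f(L/D)(ρV²/2) = 0.04163·(142/0.0746)·(1800·0.05049²/2) = 0.04163·1903·2.294 = 181.8 Pa.
Q = ṁ/ρ = 0.3972/1800 = 0.0002207 m³/s.
Pumping power P = QΔP = 0.0002207·181.8 = 0.04012 W = 0.0401 W.

P ≈ 0.0401 W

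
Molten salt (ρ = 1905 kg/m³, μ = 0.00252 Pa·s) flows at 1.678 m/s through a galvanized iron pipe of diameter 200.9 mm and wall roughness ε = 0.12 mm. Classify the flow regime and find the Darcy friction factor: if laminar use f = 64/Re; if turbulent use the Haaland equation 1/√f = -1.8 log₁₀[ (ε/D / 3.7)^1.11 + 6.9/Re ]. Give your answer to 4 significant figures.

f ≈ 0.01880

Re = ρVD/μ = 1905·1.678·0.2009/0.00252 = 2.548e+05.
Re > 4000 → turbulent. ε/D = 0.00012/0.2009 = 0.000597; Haaland: 1/√f = -1.8 log₁₀[6.18e-05 + 2.71e-05] = 7.292, so f = 0.0188.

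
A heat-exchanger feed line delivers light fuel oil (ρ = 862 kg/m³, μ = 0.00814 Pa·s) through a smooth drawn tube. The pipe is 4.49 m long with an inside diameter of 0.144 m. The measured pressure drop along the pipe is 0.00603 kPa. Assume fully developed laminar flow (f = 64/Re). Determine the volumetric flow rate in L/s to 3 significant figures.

Q ≈ 1.74 L/s

For laminar flow, f = 64/Re with Re = ρVD/μ, so Darcy-Weisbach reduces to ΔP = 32μLV/D². Solving for V: V = ΔP·D²/(32μL) = 6.03·(0.144)²/(32·0.00814·4.49) = 0.1069 m/s.
Check: Re = ρVD/μ = 862·0.1069·0.144/0.00814 = 1630 < 2300, so the laminar assumption holds.
Q = V·A = 0.1069·(π/4·0.144²) = 0.001741 m³/s = 1.74 L/s.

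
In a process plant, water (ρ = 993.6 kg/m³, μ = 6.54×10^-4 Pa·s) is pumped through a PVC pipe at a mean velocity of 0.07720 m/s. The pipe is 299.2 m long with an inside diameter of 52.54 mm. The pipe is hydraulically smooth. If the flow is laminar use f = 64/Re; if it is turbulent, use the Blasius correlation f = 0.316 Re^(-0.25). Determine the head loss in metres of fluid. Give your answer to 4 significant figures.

Reynolds number Re = ρVD/μ = 993.6 · 0.0772 · 0.05254 / 0.000654 = 6162.
Re > 4000 → turbulent. Smooth-pipe (Blasius): f = 0.316 Re^(-0.25) = 0.316/(6162)^0.25 = 0.03567.
Darcy-Weisbach: ΔP = f(L/D)(ρV²/2) = 0.03567·(299.2/0.05254)·(993.6·0.0772²/2) = 0.03567·5695·2.961 = 601.4 Pa.
Head loss h_f = ΔP/(ρg) = 601.4/(993.6·9.81) = 0.06170 m.

h_f ≈ 0.06170 m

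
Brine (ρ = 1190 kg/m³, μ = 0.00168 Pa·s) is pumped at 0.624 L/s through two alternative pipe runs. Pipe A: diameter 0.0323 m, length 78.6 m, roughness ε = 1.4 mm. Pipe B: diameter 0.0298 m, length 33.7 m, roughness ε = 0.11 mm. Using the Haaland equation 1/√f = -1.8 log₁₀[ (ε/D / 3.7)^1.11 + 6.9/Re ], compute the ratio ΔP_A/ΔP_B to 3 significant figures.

ΔP_A/ΔP_B ≈ 3.29

Pipe A: V = Q/A = 0.000624/0.0008194 = 0.7615 m/s; Re = 1.742e+04; ε/D = 0.0433; Haaland → f = 0.06865; ΔP_A = f(L/D)(ρV²/2) = 5.764e+04 Pa.
Pipe B: V = Q/A = 0.000624/0.0006975 = 0.8947 m/s; Re = 1.888e+04; ε/D = 0.00369; Haaland → f = 0.03254; ΔP_B = f(L/D)(ρV²/2) = 1.752e+04 Pa.
ΔP_A/ΔP_B = 5.764e+04/1.752e+04 = 3.29.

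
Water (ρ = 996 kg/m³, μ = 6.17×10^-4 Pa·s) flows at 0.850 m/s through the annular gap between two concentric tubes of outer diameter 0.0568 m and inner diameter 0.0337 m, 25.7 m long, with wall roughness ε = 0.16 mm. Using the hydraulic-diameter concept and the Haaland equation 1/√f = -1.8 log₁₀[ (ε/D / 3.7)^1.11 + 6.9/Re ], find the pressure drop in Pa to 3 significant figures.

ΔP ≈ 14300 Pa

Hydraulic diameter D_h = 4A/P = D_o - D_i = 0.0568 - 0.0337 = 0.0231 m.
Re = ρVD_h/μ = 996·0.85·0.0231/0.000617 = 3.17e+04.
ε/D_h = 0.00016/0.0231 = 0.00693; Haaland gives 1/√f = -1.8 log₁₀[0.000938+0.000218] = 5.287, so f = 0.03578.
ΔP = f(L/D_h)(ρV²/2) = 0.03578·25.7/0.0231·359.8 = 1.432e+04 Pa.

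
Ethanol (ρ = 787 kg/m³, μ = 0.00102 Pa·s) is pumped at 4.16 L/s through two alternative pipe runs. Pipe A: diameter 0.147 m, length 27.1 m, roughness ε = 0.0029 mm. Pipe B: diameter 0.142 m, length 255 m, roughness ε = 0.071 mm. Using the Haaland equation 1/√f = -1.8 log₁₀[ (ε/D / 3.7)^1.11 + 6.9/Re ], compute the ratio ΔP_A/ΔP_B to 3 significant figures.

ΔP_A/ΔP_B ≈ 0.0862

Pipe A: V = Q/A = 0.00416/0.01697 = 0.2451 m/s; Re = 2.78e+04; ε/D = 1.97e-05; Haaland → f = 0.02378; ΔP_A = f(L/D)(ρV²/2) = 103.6 Pa.
Pipe B: V = Q/A = 0.00416/0.01584 = 0.2627 m/s; Re = 2.878e+04; ε/D = 0.0005; Haaland → f = 0.02467; ΔP_B = f(L/D)(ρV²/2) = 1203 Pa.
ΔP_A/ΔP_B = 103.6/1203 = 0.0862.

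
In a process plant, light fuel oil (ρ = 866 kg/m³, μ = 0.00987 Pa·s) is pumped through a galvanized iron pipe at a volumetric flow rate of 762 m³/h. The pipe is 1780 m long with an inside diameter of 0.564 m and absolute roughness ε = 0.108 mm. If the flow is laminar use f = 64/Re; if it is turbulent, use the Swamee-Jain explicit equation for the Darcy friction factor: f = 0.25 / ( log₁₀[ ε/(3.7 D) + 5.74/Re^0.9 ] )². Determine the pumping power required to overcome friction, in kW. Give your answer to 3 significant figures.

Q = 762 m³/h = 762/3600 = 0.2117 m³/s.
Cross-sectional area A = πD²/4 = π(0.564)²/4 = 0.2498 m²; mean velocity V = Q/A = 0.2117/0.2498 = 0.8472 m/s.
Reynolds number Re = ρVD/μ = 866 · 0.8472 · 0.564 / 0.00987 = 4.193e+04.
Re > 4000 → turbulent. Relative roughness ε/D = 0.000108/0.564 = 0.000191. Swamee-Jain: f = 0.25/(log₁₀[0.000191/3.7 + 5.74/4.193e+04^0.9])² = 0.25/(log₁₀[5.18e-05 + 0.000397])² = 0.25/(-3.348)² = 0.0223.
Darcy-Weisbach: ΔP = f(L/D)(ρV²/2) = 0.0223·(1780/0.564)·(866·0.8472²/2) = 0.0223·3156·310.8 = 2.188e+04 Pa.
Pumping power P = QΔP = 0.2117·2.188e+04 = 4631 W = 4.63 kW.

P ≈ 4.63 kW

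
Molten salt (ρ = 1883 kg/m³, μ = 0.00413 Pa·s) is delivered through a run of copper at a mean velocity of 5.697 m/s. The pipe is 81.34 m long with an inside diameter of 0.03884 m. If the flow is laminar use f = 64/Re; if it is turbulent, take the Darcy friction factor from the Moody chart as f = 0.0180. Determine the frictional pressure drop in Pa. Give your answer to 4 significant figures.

ΔP ≈ 1152000 Pa

Reynolds number Re = ρVD/μ = 1883 · 5.697 · 0.03884 / 0.00413 = 1.009e+05.
Re > 4000 → turbulent; use the Moody-chart value f = 0.0180.
Darcy-Weisbach: ΔP = f(L/D)(ρV²/2) = 0.018·(81.34/0.03884)·(1883·5.697²/2) = 0.018·2094·3.056e+04 = 1.152e+06 Pa.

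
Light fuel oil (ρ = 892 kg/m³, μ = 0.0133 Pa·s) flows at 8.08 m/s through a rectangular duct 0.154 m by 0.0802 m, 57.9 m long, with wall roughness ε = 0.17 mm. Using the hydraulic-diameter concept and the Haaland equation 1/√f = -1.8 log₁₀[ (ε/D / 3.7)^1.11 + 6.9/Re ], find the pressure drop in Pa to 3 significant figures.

ΔP ≈ 400000 Pa

Hydraulic diameter D_h = 4A/P = 4·(0.154·0.0802)/(2·(0.154+0.0802)) = 0.0494/0.4684 = 0.1055 m.
Re = ρVD_h/μ = 892·8.08·0.1055/0.0133 = 5.716e+04.
ε/D_h = 0.00017/0.1055 = 0.00161; Haaland gives 1/√f = -1.8 log₁₀[0.000186+0.000121] = 6.324, so f = 0.025.
ΔP = f(L/D_h)(ρV²/2) = 0.025·57.9/0.1055·2.912e+04 = 3.997e+05 Pa.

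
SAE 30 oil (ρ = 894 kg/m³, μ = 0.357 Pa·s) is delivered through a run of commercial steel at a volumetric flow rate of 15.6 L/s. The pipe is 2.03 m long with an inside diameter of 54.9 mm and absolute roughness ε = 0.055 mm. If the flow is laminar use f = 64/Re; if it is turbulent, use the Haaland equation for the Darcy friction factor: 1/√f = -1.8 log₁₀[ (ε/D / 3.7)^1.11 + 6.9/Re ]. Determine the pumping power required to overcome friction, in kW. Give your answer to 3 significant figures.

P ≈ 0.791 kW

Q = 15.6 L/s = 15.6/1000 = 0.0156 m³/s.
Cross-sectional area A = πD²/4 = π(0.0549)²/4 = 0.002367 m²; mean velocity V = Q/A = 0.0156/0.002367 = 6.59 m/s.
Reynolds number Re = ρVD/μ = 894 · 6.59 · 0.0549 / 0.357 = 906.
Re < 2300 → laminar flow, so f = 64/Re = 64/906 = 0.07064 (the turbulent correlation is not needed).
Darcy-Weisbach: ΔP = f(L/D)(ρV²/2) = 0.07064·(2.03/0.0549)·(894·6.59²/2) = 0.07064·36.98·1.941e+04 = 5.071e+04 Pa.
Pumping power P = QΔP = 0.0156·5.071e+04 = 791.0 W = 0.791 kW.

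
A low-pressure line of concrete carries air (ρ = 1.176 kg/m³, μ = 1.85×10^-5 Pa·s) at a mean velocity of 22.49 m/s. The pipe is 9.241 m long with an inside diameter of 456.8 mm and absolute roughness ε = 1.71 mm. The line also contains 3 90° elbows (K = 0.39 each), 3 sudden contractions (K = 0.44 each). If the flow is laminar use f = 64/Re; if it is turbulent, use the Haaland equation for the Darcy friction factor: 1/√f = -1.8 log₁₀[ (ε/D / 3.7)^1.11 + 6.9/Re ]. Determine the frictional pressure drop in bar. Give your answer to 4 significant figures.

Reynolds number Re = ρVD/μ = 1.176 · 22.49 · 0.4568 / 1.85e-05 = 6.531e+05.
Re > 4000 → turbulent. Relative roughness ε/D = 0.00171/0.4568 = 0.00374. Haaland: 1/√f = -1.8 log₁₀[(0.00374/3.7)^1.11 + 6.9/6.531e+05] = -1.8 log₁₀[0.000474 + 1.06e-05] = 5.967, so f = 0.02809.
Total minor-loss coefficient ΣK = 3·0.39 + 3·0.44 = 2.49.
ΔP = [f·L/D + ΣK]·(ρV²/2) = [0.02809·9.241/0.4568 + 2.49]·(1.176·22.49²/2) = [0.5682 + 2.49]·297.4 = 909.6 Pa.
ΔP = 909.6 Pa = 0.009096 bar.

ΔP ≈ 0.009096 bar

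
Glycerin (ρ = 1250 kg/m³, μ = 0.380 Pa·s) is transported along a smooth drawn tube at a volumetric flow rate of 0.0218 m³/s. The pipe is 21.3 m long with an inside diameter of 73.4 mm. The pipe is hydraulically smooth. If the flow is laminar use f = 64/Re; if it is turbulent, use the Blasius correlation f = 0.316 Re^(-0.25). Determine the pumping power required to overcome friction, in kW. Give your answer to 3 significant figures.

Cross-sectional area A = πD²/4 = π(0.0734)²/4 = 0.004231 m²; mean velocity V = Q/A = 0.0218/0.004231 = 5.152 m/s.
Reynolds number Re = ρVD/μ = 1250 · 5.152 · 0.0734 / 0.38 = 1244.
Re < 2300 → laminar flow, so f = 64/Re = 64/1244 = 0.05145 (the turbulent correlation is not needed).
Darcy-Weisbach: ΔP = f(L/D)(ρV²/2) = 0.05145·(21.3/0.0734)·(1250·5.152²/2) = 0.05145·290.2·1.659e+04 = 2.477e+05 Pa.
Pumping power P = QΔP = 0.0218·2.477e+05 = 5399 W = 5.40 kW.

P ≈ 5.40 kW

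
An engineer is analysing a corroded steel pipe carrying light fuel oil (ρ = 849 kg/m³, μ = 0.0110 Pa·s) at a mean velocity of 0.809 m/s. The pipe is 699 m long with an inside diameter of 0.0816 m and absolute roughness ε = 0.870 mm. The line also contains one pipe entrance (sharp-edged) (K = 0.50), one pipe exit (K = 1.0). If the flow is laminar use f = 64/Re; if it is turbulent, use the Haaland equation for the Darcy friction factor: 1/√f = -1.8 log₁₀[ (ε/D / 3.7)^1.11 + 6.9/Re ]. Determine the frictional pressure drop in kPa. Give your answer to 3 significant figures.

Reynolds number Re = ρVD/μ = 849 · 0.809 · 0.0816 / 0.011 = 5095.
Re > 4000 → turbulent. Relative roughness ε/D = 0.00087/0.0816 = 0.0107. Haaland: 1/√f = -1.8 log₁₀[(0.0107/3.7)^1.11 + 6.9/5095] = -1.8 log₁₀[0.00151 + 0.00135] = 4.576, so f = 0.04775.
Total minor-loss coefficient ΣK = 1·0.5 + 1·1 = 1.5.
ΔP = [f·L/D + ΣK]·(ρV²/2) = [0.04775·699/0.0816 + 1.5]·(849·0.809²/2) = [409 + 1.5]·277.8 = 1.141e+05 Pa.
ΔP = 1.141e+05 Pa = 114 kPa.

ΔP ≈ 114 kPa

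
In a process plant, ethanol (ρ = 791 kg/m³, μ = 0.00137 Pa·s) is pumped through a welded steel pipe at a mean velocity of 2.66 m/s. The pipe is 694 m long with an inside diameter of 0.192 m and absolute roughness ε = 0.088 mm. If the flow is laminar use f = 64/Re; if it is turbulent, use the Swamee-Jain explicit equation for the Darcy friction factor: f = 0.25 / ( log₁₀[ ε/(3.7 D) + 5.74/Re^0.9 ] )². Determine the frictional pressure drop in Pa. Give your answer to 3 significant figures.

ΔP ≈ 183000 Pa

Reynolds number Re = ρVD/μ = 791 · 2.66 · 0.192 / 0.00137 = 2.949e+05.
Re > 4000 → turbulent. Relative roughness ε/D = 8.8e-05/0.192 = 0.000458. Swamee-Jain: f = 0.25/(log₁₀[0.000458/3.7 + 5.74/2.949e+05^0.9])² = 0.25/(log₁₀[0.000124 + 6.86e-05])² = 0.25/(-3.716)² = 0.01811.
Darcy-Weisbach: ΔP = f(L/D)(ρV²/2) = 0.01811·(694/0.192)·(791·2.66²/2) = 0.01811·3615·2798 = 1.832e+05 Pa.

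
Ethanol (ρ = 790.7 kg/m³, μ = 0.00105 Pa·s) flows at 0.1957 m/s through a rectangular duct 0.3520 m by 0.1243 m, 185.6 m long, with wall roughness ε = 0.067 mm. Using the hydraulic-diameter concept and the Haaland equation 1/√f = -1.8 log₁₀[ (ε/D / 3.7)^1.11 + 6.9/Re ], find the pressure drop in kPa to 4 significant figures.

Hydraulic diameter D_h = 4A/P = 4·(0.352·0.1243)/(2·(0.352+0.1243)) = 0.175/0.9526 = 0.1837 m.
Re = ρVD_h/μ = 790.7·0.1957·0.1837/0.00105 = 2.708e+04.
ε/D_h = 6.7e-05/0.1837 = 0.000365; Haaland gives 1/√f = -1.8 log₁₀[3.57e-05+0.000255] = 6.366, so f = 0.02467.
ΔP = f(L/D_h)(ρV²/2) = 0.02467·185.6/0.1837·15.14 = 377.4 Pa.
ΔP = 0.3774 kPa.

ΔP ≈ 0.3774 kPa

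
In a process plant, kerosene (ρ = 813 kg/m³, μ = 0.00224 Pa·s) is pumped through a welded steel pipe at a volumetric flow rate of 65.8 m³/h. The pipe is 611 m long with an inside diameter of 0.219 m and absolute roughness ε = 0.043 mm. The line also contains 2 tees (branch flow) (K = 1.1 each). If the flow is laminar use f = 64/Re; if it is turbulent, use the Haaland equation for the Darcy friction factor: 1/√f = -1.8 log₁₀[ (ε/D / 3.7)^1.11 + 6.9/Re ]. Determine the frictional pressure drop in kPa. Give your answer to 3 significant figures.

Q = 65.8 m³/h = 65.8/3600 = 0.01828 m³/s.
Cross-sectional area A = πD²/4 = π(0.219)²/4 = 0.03767 m²; mean velocity V = Q/A = 0.01828/0.03767 = 0.4852 m/s.
Reynolds number Re = ρVD/μ = 813 · 0.4852 · 0.219 / 0.00224 = 3.857e+04.
Re > 4000 → turbulent. Relative roughness ε/D = 4.3e-05/0.219 = 0.000196. Haaland: 1/√f = -1.8 log₁₀[(0.000196/3.7)^1.11 + 6.9/3.857e+04] = -1.8 log₁₀[1.8e-05 + 0.000179] = 6.67, so f = 0.02247.
Total minor-loss coefficient ΣK = 2·1.1 = 2.2.
ΔP = [f·L/D + ΣK]·(ρV²/2) = [0.02247·611/0.219 + 2.2]·(813·0.4852²/2) = [62.7 + 2.2]·95.71 = 6212 Pa.
ΔP = 6212 Pa = 6.21 kPa.

ΔP ≈ 6.21 kPa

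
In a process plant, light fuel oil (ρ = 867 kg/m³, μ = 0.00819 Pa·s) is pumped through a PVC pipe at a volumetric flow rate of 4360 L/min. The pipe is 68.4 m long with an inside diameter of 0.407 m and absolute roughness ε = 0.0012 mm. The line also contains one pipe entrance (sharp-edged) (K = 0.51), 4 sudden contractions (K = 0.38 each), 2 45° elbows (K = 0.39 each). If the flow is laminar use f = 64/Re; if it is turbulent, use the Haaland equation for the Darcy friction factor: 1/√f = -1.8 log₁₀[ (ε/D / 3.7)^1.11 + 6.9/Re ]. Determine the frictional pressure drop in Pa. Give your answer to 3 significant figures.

Q = 4360 L/min = 4360/60000 = 0.07267 m³/s.
Cross-sectional area A = πD²/4 = π(0.407)²/4 = 0.1301 m²; mean velocity V = Q/A = 0.07267/0.1301 = 0.5585 m/s.
Reynolds number Re = ρVD/μ = 867 · 0.5585 · 0.407 / 0.00819 = 2.407e+04.
Re > 4000 → turbulent. Relative roughness ε/D = 1.2e-06/0.407 = 2.95e-06. Haaland: 1/√f = -1.8 log₁₀[(2.95e-06/3.7)^1.11 + 6.9/2.407e+04] = -1.8 log₁₀[1.7e-07 + 0.000287] = 6.376, so f = 0.0246.
Total minor-loss coefficient ΣK = 1·0.51 + 4·0.38 + 2·0.39 = 2.81.
ΔP = [f·L/D + ΣK]·(ρV²/2) = [0.0246·68.4/0.407 + 2.81]·(867·0.5585²/2) = [4.134 + 2.81]·135.2 = 939.1 Pa.

ΔP ≈ 939 Pa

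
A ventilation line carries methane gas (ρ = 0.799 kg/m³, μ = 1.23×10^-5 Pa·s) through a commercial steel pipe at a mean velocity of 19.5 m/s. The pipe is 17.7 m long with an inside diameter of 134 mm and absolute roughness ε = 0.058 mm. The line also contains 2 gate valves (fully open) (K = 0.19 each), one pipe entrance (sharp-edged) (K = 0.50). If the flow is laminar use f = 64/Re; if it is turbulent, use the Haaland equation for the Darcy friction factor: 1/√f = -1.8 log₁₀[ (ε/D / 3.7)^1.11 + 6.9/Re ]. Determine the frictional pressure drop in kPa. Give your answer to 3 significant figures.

Reynolds number Re = ρVD/μ = 0.799 · 19.5 · 0.134 / 1.23e-05 = 1.697e+05.
Re > 4000 → turbulent. Relative roughness ε/D = 5.8e-05/0.134 = 0.000433. Haaland: 1/√f = -1.8 log₁₀[(0.000433/3.7)^1.11 + 6.9/1.697e+05] = -1.8 log₁₀[4.32e-05 + 4.07e-05] = 7.338, so f = 0.01857.
Total minor-loss coefficient ΣK = 2·0.19 + 1·0.5 = 0.88.
ΔP = [f·L/D + ΣK]·(ρV²/2) = [0.01857·17.7/0.134 + 0.88]·(0.799·19.5²/2) = [2.453 + 0.88]·151.9 = 506.4 Pa.
ΔP = 506.4 Pa = 0.506 kPa.

ΔP ≈ 0.506 kPa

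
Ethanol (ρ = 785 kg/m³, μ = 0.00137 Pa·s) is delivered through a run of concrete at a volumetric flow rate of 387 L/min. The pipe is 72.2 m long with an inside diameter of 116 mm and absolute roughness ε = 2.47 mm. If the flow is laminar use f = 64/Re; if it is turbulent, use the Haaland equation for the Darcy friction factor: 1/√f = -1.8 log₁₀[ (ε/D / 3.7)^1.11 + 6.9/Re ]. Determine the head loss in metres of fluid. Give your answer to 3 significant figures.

Q = 387 L/min = 387/60000 = 0.00645 m³/s.
Cross-sectional area A = πD²/4 = π(0.116)²/4 = 0.01057 m²; mean velocity V = Q/A = 0.00645/0.01057 = 0.6103 m/s.
Reynolds number Re = ρVD/μ = 785 · 0.6103 · 0.116 / 0.00137 = 4.057e+04.
Re > 4000 → turbulent. Relative roughness ε/D = 0.00247/0.116 = 0.0213. Haaland: 1/√f = -1.8 log₁₀[(0.0213/3.7)^1.11 + 6.9/4.057e+04] = -1.8 log₁₀[0.00326 + 0.00017] = 4.436, so f = 0.05082.
Darcy-Weisbach: ΔP = f(L/D)(ρV²/2) = 0.05082·(72.2/0.116)·(785·0.6103²/2) = 0.05082·622.4·146.2 = 4625 Pa.
Head loss h_f = ΔP/(ρg) = 4625/(785·9.81) = 0.601 m.

h_f ≈ 0.601 m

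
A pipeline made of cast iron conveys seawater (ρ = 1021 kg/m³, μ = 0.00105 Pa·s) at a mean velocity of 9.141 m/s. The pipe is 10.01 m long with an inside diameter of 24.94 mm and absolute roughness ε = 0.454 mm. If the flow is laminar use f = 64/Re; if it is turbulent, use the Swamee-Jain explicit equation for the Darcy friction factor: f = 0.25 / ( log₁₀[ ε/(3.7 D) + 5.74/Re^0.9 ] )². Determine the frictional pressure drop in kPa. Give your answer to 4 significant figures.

Reynolds number Re = ρVD/μ = 1021 · 9.141 · 0.02494 / 0.00105 = 2.217e+05.
Re > 4000 → turbulent. Relative roughness ε/D = 0.000454/0.02494 = 0.0182. Swamee-Jain: f = 0.25/(log₁₀[0.0182/3.7 + 5.74/2.217e+05^0.9])² = 0.25/(log₁₀[0.00492 + 8.87e-05])² = 0.25/(-2.3)² = 0.04725.
Darcy-Weisbach: ΔP = f(L/D)(ρV²/2) = 0.04725·(10.01/0.02494)·(1021·9.141²/2) = 0.04725·401.4·4.266e+04 = 8.089e+05 Pa.
ΔP = 8.089e+05 Pa = 808.9 kPa.

ΔP ≈ 808.9 kPa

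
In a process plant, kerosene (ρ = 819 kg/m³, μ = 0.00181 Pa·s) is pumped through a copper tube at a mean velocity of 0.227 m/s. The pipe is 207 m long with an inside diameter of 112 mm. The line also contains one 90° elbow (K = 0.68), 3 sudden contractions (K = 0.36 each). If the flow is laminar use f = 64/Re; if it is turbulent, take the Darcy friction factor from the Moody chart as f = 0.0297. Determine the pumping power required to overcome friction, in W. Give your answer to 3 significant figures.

P ≈ 2.67 W

Reynolds number Re = ρVD/μ = 819 · 0.227 · 0.112 / 0.00181 = 1.15e+04.
Re > 4000 → turbulent; use the Moody-chart value f = 0.0297.
Total minor-loss coefficient ΣK = 1·0.68 + 3·0.36 = 1.76.
ΔP = [f·L/D + ΣK]·(ρV²/2) = [0.0297·207/0.112 + 1.76]·(819·0.227²/2) = [54.89 + 1.76]·21.1 = 1195 Pa.
Q = V·A = 0.227·0.009852 = 0.002236 m³/s.
Pumping power P = QΔP = 0.002236·1195 = 2.673 W = 2.67 W.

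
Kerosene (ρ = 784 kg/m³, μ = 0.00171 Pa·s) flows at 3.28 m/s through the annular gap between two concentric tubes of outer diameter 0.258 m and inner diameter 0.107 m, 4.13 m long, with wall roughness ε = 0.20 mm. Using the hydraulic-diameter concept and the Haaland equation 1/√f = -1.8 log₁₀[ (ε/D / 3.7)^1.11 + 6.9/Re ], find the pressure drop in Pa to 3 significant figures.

Hydraulic diameter D_h = 4A/P = D_o - D_i = 0.258 - 0.107 = 0.151 m.
Re = ρVD_h/μ = 784·3.28·0.151/0.00171 = 2.271e+05.
ε/D_h = 0.0002/0.151 = 0.00132; Haaland gives 1/√f = -1.8 log₁₀[0.00015+3.04e-05] = 6.741, so f = 0.02201.
ΔP = f(L/D_h)(ρV²/2) = 0.02201·4.13/0.151·4217 = 2539 Pa.

ΔP ≈ 2540 Pa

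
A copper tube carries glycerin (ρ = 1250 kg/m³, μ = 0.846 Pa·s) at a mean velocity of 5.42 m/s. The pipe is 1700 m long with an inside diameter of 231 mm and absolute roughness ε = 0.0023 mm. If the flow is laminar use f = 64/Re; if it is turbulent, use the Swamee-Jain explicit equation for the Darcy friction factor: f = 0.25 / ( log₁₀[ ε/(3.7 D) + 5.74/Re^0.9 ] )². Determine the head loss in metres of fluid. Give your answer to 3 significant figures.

h_f ≈ 381 m

Reynolds number Re = ρVD/μ = 1250 · 5.42 · 0.231 / 0.846 = 1850.
Re < 2300 → laminar flow, so f = 64/Re = 64/1850 = 0.0346 (the turbulent correlation is not needed).
Darcy-Weisbach: ΔP = f(L/D)(ρV²/2) = 0.0346·(1700/0.231)·(1250·5.42²/2) = 0.0346·7359·1.836e+04 = 4.675e+06 Pa.
Head loss h_f = ΔP/(ρg) = 4.675e+06/(1250·9.81) = 381 m.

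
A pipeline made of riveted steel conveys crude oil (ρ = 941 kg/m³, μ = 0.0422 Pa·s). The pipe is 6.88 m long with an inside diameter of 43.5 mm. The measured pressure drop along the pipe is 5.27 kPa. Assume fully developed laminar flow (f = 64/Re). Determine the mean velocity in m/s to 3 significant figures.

V ≈ 1.07 m/s

For laminar flow, f = 64/Re with Re = ρVD/μ, so Darcy-Weisbach reduces to ΔP = 32μLV/D². Solving for V: V = ΔP·D²/(32μL) = 5270·(0.0435)²/(32·0.0422·6.88) = 1.073 m/s.
Check: Re = ρVD/μ = 941·1.073·0.0435/0.0422 = 1041 < 2300, so the laminar assumption holds.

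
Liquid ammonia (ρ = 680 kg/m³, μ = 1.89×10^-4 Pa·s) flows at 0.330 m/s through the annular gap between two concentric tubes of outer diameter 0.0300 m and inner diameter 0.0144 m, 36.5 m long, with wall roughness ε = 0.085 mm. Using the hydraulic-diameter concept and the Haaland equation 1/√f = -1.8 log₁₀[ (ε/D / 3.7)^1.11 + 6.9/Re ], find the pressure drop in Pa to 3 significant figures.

Hydraulic diameter D_h = 4A/P = D_o - D_i = 0.03 - 0.0144 = 0.0156 m.
Re = ρVD_h/μ = 680·0.33·0.0156/0.000189 = 1.852e+04.
ε/D_h = 8.5e-05/0.0156 = 0.00545; Haaland gives 1/√f = -1.8 log₁₀[0.000719+0.000373] = 5.332, so f = 0.03518.
ΔP = f(L/D_h)(ρV²/2) = 0.03518·36.5/0.0156·37.03 = 3047 Pa.

ΔP ≈ 3050 Pa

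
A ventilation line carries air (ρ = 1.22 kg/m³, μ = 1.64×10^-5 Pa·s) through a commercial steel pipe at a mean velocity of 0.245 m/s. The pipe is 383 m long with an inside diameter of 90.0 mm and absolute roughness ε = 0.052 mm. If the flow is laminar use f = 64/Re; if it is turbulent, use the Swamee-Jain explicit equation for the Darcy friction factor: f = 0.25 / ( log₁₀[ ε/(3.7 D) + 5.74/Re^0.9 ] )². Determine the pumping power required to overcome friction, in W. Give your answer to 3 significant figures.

Reynolds number Re = ρVD/μ = 1.22 · 0.245 · 0.09 / 1.64e-05 = 1640.
Re < 2300 → laminar flow, so f = 64/Re = 64/1640 = 0.03902 (the turbulent correlation is not needed).
Darcy-Weisbach: ΔP = f(L/D)(ρV²/2) = 0.03902·(383/0.09)·(1.22·0.245²/2) = 0.03902·4256·0.03662 = 6.08 Pa.
Q = V·A = 0.245·0.006362 = 0.001559 m³/s.
Pumping power P = QΔP = 0.001559·6.08 = 0.009476 W = 0.00948 W.

P ≈ 0.00948 W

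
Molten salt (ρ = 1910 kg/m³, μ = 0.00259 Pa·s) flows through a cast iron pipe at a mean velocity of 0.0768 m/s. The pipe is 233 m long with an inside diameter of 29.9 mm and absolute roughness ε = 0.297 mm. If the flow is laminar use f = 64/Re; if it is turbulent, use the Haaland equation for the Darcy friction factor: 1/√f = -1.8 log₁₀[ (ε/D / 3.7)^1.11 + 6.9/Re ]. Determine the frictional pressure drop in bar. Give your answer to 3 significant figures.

ΔP ≈ 0.0166 bar

Reynolds number Re = ρVD/μ = 1910 · 0.0768 · 0.0299 / 0.00259 = 1693.
Re < 2300 → laminar flow, so f = 64/Re = 64/1693 = 0.03779 (the turbulent correlation is not needed).
Darcy-Weisbach: ΔP = f(L/D)(ρV²/2) = 0.03779·(233/0.0299)·(1910·0.0768²/2) = 0.03779·7793·5.633 = 1659 Pa.
ΔP = 1659 Pa = 0.0166 bar.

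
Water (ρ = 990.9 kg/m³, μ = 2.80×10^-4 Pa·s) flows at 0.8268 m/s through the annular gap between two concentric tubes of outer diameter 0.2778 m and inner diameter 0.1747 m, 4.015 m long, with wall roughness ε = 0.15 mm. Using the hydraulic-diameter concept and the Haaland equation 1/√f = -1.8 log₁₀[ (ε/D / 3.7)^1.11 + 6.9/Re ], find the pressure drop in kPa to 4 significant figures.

Hydraulic diameter D_h = 4A/P = D_o - D_i = 0.2778 - 0.1747 = 0.1031 m.
Re = ρVD_h/μ = 990.9·0.8268·0.1031/0.00028 = 3.017e+05.
ε/D_h = 0.00015/0.1031 = 0.00145; Haaland gives 1/√f = -1.8 log₁₀[0.000166+2.29e-05] = 6.703, so f = 0.02226.
ΔP = f(L/D_h)(ρV²/2) = 0.02226·4.015/0.1031·338.7 = 293.6 Pa.
ΔP = 0.2936 kPa.

ΔP ≈ 0.2936 kPa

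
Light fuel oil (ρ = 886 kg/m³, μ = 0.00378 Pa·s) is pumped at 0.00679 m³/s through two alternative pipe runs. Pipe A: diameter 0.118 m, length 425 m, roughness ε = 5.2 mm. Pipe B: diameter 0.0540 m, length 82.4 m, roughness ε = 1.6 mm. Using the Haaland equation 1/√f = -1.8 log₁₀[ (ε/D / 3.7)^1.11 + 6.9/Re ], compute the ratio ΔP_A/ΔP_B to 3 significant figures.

ΔP_A/ΔP_B ≈ 0.124

Pipe A: V = Q/A = 0.00679/0.01094 = 0.6209 m/s; Re = 1.717e+04; ε/D = 0.0441; Haaland → f = 0.06916; ΔP_A = f(L/D)(ρV²/2) = 4.254e+04 Pa.
Pipe B: V = Q/A = 0.00679/0.00229 = 2.965 m/s; Re = 3.753e+04; ε/D = 0.0296; Haaland → f = 0.05782; ΔP_B = f(L/D)(ρV²/2) = 3.435e+05 Pa.
ΔP_A/ΔP_B = 4.254e+04/3.435e+05 = 0.124.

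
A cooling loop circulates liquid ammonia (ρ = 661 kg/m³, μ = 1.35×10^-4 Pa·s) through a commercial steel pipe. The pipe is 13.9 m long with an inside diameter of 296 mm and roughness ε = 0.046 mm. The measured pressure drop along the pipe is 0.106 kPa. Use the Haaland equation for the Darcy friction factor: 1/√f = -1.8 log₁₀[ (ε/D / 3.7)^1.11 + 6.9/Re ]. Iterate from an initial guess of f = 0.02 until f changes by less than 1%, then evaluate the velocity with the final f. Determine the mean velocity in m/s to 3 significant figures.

V ≈ 0.697 m/s

Rearranging Darcy-Weisbach: V = √(2·ΔP·D/(f·L·ρ)). With ε/D = 4.6e-05/0.296 = 0.000155, iterate starting from f = 0.02:
  f = 0.02 → V = √(2·106·0.296/(0.02·13.9·661)) = 0.5844 m/s; Re = ρVD/μ = 8.469e+05; f → 0.01423
  f = 0.01423 → V = 0.6928 m/s; Re = 1.004e+06; f → 0.01407
  f = 0.01407 → V = 0.6967 m/s; Re = 1.01e+06; f → 0.01407
Converged (Δf/f < 1%). With the final f = 0.01407: V = √(2·106·0.296/(0.01407·13.9·661)) = 0.6968 m/s.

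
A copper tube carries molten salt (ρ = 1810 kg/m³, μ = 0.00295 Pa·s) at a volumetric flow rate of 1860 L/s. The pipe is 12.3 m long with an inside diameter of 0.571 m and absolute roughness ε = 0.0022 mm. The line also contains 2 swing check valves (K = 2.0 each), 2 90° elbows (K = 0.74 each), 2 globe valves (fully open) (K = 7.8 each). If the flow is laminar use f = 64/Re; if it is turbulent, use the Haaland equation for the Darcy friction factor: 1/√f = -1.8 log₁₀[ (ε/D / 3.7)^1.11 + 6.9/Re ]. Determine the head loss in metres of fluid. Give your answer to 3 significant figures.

h_f ≈ 57.3 m

Q = 1860 L/s = 1860/1000 = 1.86 m³/s.
Cross-sectional area A = πD²/4 = π(0.571)²/4 = 0.2561 m²; mean velocity V = Q/A = 1.86/0.2561 = 7.264 m/s.
Reynolds number Re = ρVD/μ = 1810 · 7.264 · 0.571 / 0.00295 = 2.545e+06.
Re > 4000 → turbulent. Relative roughness ε/D = 2.2e-06/0.571 = 3.85e-06. Haaland: 1/√f = -1.8 log₁₀[(3.85e-06/3.7)^1.11 + 6.9/2.545e+06] = -1.8 log₁₀[2.29e-07 + 2.71e-06] = 9.957, so f = 0.01009.
Total minor-loss coefficient ΣK = 2·2 + 2·0.74 + 2·7.8 = 21.1.
ΔP = [f·L/D + ΣK]·(ρV²/2) = [0.01009·12.3/0.571 + 21.1]·(1810·7.264²/2) = [0.2173 + 21.1]·4.775e+04 = 1.017e+06 Pa.
Head loss h_f = ΔP/(ρg) = 1.017e+06/(1810·9.81) = 57.3 m.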